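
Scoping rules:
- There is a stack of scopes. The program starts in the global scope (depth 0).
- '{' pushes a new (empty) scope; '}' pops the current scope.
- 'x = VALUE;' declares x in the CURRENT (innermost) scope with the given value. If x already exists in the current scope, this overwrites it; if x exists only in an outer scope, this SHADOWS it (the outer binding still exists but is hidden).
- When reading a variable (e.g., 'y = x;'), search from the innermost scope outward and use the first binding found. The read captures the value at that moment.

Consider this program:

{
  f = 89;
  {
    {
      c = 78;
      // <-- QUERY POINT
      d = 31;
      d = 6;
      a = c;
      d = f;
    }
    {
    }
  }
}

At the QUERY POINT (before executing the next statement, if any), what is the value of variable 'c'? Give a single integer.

Step 1: enter scope (depth=1)
Step 2: declare f=89 at depth 1
Step 3: enter scope (depth=2)
Step 4: enter scope (depth=3)
Step 5: declare c=78 at depth 3
Visible at query point: c=78 f=89

Answer: 78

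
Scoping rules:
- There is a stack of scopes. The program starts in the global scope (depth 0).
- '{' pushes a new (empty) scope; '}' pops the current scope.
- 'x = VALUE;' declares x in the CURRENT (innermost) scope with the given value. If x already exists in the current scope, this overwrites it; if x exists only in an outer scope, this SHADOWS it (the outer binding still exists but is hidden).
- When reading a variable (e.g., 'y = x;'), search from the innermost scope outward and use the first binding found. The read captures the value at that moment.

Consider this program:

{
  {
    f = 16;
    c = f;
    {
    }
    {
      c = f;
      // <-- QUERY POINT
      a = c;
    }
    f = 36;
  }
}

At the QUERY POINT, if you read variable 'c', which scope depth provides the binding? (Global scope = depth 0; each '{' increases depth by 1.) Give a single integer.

Step 1: enter scope (depth=1)
Step 2: enter scope (depth=2)
Step 3: declare f=16 at depth 2
Step 4: declare c=(read f)=16 at depth 2
Step 5: enter scope (depth=3)
Step 6: exit scope (depth=2)
Step 7: enter scope (depth=3)
Step 8: declare c=(read f)=16 at depth 3
Visible at query point: c=16 f=16

Answer: 3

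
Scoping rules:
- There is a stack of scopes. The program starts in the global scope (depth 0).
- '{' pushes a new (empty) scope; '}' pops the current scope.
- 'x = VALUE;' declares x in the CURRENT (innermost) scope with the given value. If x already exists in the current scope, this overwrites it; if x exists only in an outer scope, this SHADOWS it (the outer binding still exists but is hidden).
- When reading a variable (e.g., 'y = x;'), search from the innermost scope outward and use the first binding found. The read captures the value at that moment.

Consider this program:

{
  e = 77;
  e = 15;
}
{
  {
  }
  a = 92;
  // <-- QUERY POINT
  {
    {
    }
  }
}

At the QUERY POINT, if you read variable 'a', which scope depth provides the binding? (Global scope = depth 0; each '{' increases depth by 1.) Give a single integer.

Step 1: enter scope (depth=1)
Step 2: declare e=77 at depth 1
Step 3: declare e=15 at depth 1
Step 4: exit scope (depth=0)
Step 5: enter scope (depth=1)
Step 6: enter scope (depth=2)
Step 7: exit scope (depth=1)
Step 8: declare a=92 at depth 1
Visible at query point: a=92

Answer: 1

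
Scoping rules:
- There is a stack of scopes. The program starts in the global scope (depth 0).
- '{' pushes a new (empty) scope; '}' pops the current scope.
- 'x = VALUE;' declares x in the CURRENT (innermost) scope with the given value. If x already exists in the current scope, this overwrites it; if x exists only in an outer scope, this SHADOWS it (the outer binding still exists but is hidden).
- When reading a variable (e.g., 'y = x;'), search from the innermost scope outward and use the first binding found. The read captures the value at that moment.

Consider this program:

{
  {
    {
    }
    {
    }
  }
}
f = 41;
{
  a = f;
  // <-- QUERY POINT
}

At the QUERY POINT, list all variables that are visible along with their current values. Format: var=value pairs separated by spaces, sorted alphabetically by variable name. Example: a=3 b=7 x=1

Step 1: enter scope (depth=1)
Step 2: enter scope (depth=2)
Step 3: enter scope (depth=3)
Step 4: exit scope (depth=2)
Step 5: enter scope (depth=3)
Step 6: exit scope (depth=2)
Step 7: exit scope (depth=1)
Step 8: exit scope (depth=0)
Step 9: declare f=41 at depth 0
Step 10: enter scope (depth=1)
Step 11: declare a=(read f)=41 at depth 1
Visible at query point: a=41 f=41

Answer: a=41 f=41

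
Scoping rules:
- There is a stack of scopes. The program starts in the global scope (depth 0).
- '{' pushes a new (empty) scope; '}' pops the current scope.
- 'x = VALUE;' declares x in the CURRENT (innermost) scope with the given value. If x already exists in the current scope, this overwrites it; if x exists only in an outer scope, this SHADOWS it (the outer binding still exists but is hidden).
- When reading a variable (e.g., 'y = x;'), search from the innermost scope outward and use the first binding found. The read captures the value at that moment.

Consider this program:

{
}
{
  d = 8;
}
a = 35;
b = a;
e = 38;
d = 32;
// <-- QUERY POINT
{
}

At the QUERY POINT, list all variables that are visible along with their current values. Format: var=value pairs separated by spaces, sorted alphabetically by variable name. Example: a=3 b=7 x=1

Step 1: enter scope (depth=1)
Step 2: exit scope (depth=0)
Step 3: enter scope (depth=1)
Step 4: declare d=8 at depth 1
Step 5: exit scope (depth=0)
Step 6: declare a=35 at depth 0
Step 7: declare b=(read a)=35 at depth 0
Step 8: declare e=38 at depth 0
Step 9: declare d=32 at depth 0
Visible at query point: a=35 b=35 d=32 e=38

Answer: a=35 b=35 d=32 e=38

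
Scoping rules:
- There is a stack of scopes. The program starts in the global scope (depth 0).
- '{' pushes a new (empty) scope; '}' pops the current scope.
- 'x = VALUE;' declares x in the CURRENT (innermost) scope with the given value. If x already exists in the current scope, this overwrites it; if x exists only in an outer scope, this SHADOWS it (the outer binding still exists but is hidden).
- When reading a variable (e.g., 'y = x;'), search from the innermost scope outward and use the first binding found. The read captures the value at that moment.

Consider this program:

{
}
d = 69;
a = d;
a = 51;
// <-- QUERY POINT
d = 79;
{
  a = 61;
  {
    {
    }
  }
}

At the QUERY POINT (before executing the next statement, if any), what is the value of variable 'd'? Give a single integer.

Answer: 69

Derivation:
Step 1: enter scope (depth=1)
Step 2: exit scope (depth=0)
Step 3: declare d=69 at depth 0
Step 4: declare a=(read d)=69 at depth 0
Step 5: declare a=51 at depth 0
Visible at query point: a=51 d=69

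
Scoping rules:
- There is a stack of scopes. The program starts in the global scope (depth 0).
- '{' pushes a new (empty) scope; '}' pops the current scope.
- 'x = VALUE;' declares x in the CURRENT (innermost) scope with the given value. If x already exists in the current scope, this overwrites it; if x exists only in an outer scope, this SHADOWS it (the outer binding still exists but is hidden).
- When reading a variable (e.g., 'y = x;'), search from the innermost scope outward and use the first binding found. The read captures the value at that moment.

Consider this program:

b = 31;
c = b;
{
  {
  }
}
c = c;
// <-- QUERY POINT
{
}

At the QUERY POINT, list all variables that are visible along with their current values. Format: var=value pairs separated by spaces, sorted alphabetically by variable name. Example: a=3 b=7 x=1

Answer: b=31 c=31

Derivation:
Step 1: declare b=31 at depth 0
Step 2: declare c=(read b)=31 at depth 0
Step 3: enter scope (depth=1)
Step 4: enter scope (depth=2)
Step 5: exit scope (depth=1)
Step 6: exit scope (depth=0)
Step 7: declare c=(read c)=31 at depth 0
Visible at query point: b=31 c=31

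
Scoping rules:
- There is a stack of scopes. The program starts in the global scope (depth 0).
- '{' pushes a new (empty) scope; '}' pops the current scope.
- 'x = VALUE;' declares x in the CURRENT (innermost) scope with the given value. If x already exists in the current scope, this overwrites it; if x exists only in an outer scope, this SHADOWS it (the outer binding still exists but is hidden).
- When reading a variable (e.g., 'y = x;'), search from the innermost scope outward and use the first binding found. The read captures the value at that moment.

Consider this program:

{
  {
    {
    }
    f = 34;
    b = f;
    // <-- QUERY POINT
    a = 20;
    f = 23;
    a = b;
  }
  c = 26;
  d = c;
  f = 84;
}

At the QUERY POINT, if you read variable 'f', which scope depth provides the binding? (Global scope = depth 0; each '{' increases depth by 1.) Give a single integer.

Step 1: enter scope (depth=1)
Step 2: enter scope (depth=2)
Step 3: enter scope (depth=3)
Step 4: exit scope (depth=2)
Step 5: declare f=34 at depth 2
Step 6: declare b=(read f)=34 at depth 2
Visible at query point: b=34 f=34

Answer: 2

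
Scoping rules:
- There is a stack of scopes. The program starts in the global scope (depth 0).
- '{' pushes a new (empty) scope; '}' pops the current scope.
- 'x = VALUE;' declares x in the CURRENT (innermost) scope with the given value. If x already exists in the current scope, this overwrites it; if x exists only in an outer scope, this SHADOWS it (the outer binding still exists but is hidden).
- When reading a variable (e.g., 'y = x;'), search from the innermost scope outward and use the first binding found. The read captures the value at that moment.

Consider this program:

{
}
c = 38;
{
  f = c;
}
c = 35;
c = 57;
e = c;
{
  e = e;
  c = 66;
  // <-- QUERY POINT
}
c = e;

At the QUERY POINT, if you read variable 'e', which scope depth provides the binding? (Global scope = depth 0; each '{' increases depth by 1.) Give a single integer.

Answer: 1

Derivation:
Step 1: enter scope (depth=1)
Step 2: exit scope (depth=0)
Step 3: declare c=38 at depth 0
Step 4: enter scope (depth=1)
Step 5: declare f=(read c)=38 at depth 1
Step 6: exit scope (depth=0)
Step 7: declare c=35 at depth 0
Step 8: declare c=57 at depth 0
Step 9: declare e=(read c)=57 at depth 0
Step 10: enter scope (depth=1)
Step 11: declare e=(read e)=57 at depth 1
Step 12: declare c=66 at depth 1
Visible at query point: c=66 e=57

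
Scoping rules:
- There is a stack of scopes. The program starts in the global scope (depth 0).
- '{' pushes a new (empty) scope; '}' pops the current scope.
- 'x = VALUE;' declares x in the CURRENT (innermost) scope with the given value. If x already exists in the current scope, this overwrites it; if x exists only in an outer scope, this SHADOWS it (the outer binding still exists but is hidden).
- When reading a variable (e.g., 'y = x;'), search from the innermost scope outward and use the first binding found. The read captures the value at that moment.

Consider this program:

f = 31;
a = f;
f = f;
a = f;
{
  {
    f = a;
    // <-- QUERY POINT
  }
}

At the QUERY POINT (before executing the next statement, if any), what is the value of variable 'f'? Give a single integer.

Answer: 31

Derivation:
Step 1: declare f=31 at depth 0
Step 2: declare a=(read f)=31 at depth 0
Step 3: declare f=(read f)=31 at depth 0
Step 4: declare a=(read f)=31 at depth 0
Step 5: enter scope (depth=1)
Step 6: enter scope (depth=2)
Step 7: declare f=(read a)=31 at depth 2
Visible at query point: a=31 f=31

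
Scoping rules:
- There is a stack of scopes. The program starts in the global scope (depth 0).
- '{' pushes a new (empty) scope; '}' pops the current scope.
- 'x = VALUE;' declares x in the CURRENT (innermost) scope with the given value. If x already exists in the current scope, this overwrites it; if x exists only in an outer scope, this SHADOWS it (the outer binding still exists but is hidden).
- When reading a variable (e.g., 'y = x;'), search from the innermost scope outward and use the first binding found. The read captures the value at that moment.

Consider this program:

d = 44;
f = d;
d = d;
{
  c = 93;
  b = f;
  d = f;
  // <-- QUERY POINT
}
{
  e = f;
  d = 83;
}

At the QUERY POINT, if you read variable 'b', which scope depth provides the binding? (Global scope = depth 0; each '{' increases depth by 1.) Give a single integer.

Step 1: declare d=44 at depth 0
Step 2: declare f=(read d)=44 at depth 0
Step 3: declare d=(read d)=44 at depth 0
Step 4: enter scope (depth=1)
Step 5: declare c=93 at depth 1
Step 6: declare b=(read f)=44 at depth 1
Step 7: declare d=(read f)=44 at depth 1
Visible at query point: b=44 c=93 d=44 f=44

Answer: 1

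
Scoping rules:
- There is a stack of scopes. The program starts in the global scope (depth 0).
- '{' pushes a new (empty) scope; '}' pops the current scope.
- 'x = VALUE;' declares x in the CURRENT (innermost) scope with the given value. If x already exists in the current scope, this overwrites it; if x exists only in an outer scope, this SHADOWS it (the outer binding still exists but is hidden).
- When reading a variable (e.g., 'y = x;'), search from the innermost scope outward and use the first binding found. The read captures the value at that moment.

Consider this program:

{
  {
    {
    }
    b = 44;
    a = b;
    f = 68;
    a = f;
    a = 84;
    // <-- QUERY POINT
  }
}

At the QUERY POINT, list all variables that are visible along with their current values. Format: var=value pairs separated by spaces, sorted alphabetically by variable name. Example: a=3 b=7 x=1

Step 1: enter scope (depth=1)
Step 2: enter scope (depth=2)
Step 3: enter scope (depth=3)
Step 4: exit scope (depth=2)
Step 5: declare b=44 at depth 2
Step 6: declare a=(read b)=44 at depth 2
Step 7: declare f=68 at depth 2
Step 8: declare a=(read f)=68 at depth 2
Step 9: declare a=84 at depth 2
Visible at query point: a=84 b=44 f=68

Answer: a=84 b=44 f=68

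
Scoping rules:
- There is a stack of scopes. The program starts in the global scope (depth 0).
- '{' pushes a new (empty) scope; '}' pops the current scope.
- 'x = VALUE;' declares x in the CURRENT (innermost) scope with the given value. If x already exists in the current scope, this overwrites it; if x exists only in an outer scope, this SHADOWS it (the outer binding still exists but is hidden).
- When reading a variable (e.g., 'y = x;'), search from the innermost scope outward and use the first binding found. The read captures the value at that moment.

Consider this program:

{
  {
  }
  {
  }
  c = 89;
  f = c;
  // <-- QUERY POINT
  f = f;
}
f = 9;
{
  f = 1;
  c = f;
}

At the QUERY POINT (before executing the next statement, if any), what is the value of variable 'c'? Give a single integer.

Step 1: enter scope (depth=1)
Step 2: enter scope (depth=2)
Step 3: exit scope (depth=1)
Step 4: enter scope (depth=2)
Step 5: exit scope (depth=1)
Step 6: declare c=89 at depth 1
Step 7: declare f=(read c)=89 at depth 1
Visible at query point: c=89 f=89

Answer: 89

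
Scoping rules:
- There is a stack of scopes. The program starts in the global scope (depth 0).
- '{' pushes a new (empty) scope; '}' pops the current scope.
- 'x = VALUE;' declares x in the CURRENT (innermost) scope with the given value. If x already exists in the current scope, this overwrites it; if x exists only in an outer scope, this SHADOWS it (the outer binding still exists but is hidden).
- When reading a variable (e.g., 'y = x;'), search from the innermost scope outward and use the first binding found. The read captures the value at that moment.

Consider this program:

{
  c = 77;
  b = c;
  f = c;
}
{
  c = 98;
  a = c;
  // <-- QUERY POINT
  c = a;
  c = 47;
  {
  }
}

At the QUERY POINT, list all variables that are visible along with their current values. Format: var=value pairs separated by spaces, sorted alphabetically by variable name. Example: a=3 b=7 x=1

Answer: a=98 c=98

Derivation:
Step 1: enter scope (depth=1)
Step 2: declare c=77 at depth 1
Step 3: declare b=(read c)=77 at depth 1
Step 4: declare f=(read c)=77 at depth 1
Step 5: exit scope (depth=0)
Step 6: enter scope (depth=1)
Step 7: declare c=98 at depth 1
Step 8: declare a=(read c)=98 at depth 1
Visible at query point: a=98 c=98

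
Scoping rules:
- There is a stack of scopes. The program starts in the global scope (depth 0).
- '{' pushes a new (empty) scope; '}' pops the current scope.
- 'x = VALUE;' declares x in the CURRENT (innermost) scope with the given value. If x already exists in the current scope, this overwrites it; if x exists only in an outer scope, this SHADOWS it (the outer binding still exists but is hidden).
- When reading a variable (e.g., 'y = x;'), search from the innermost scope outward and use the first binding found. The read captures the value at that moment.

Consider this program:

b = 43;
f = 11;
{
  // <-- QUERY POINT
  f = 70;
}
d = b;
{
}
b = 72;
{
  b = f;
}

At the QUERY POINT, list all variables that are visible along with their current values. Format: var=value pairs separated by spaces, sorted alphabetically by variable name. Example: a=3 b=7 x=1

Answer: b=43 f=11

Derivation:
Step 1: declare b=43 at depth 0
Step 2: declare f=11 at depth 0
Step 3: enter scope (depth=1)
Visible at query point: b=43 f=11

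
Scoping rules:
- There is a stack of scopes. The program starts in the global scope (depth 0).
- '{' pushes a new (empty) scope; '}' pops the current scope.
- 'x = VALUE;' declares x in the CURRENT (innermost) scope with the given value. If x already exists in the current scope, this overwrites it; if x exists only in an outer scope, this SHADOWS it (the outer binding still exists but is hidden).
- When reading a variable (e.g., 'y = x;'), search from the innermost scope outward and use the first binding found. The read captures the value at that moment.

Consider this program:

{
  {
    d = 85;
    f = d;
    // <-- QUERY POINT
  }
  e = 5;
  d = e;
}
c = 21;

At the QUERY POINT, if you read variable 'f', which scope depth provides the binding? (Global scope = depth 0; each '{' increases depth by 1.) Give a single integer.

Answer: 2

Derivation:
Step 1: enter scope (depth=1)
Step 2: enter scope (depth=2)
Step 3: declare d=85 at depth 2
Step 4: declare f=(read d)=85 at depth 2
Visible at query point: d=85 f=85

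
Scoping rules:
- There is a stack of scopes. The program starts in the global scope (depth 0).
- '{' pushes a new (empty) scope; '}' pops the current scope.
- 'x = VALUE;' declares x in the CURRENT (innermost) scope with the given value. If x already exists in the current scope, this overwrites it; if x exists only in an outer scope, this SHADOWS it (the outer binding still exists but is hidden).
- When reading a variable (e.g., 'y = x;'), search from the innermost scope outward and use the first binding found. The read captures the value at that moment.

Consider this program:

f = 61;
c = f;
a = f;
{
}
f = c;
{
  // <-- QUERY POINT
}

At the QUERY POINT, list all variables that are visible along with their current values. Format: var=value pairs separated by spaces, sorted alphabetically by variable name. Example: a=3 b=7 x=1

Answer: a=61 c=61 f=61

Derivation:
Step 1: declare f=61 at depth 0
Step 2: declare c=(read f)=61 at depth 0
Step 3: declare a=(read f)=61 at depth 0
Step 4: enter scope (depth=1)
Step 5: exit scope (depth=0)
Step 6: declare f=(read c)=61 at depth 0
Step 7: enter scope (depth=1)
Visible at query point: a=61 c=61 f=61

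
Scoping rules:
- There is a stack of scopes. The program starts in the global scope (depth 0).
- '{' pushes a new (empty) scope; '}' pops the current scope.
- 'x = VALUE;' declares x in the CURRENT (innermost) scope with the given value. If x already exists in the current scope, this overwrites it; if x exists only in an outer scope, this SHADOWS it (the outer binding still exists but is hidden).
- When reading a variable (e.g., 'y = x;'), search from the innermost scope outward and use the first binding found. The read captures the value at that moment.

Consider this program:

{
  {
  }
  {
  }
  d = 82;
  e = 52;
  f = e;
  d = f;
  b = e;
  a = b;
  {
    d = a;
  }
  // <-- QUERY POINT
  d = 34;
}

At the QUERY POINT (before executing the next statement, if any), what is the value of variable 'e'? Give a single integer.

Step 1: enter scope (depth=1)
Step 2: enter scope (depth=2)
Step 3: exit scope (depth=1)
Step 4: enter scope (depth=2)
Step 5: exit scope (depth=1)
Step 6: declare d=82 at depth 1
Step 7: declare e=52 at depth 1
Step 8: declare f=(read e)=52 at depth 1
Step 9: declare d=(read f)=52 at depth 1
Step 10: declare b=(read e)=52 at depth 1
Step 11: declare a=(read b)=52 at depth 1
Step 12: enter scope (depth=2)
Step 13: declare d=(read a)=52 at depth 2
Step 14: exit scope (depth=1)
Visible at query point: a=52 b=52 d=52 e=52 f=52

Answer: 52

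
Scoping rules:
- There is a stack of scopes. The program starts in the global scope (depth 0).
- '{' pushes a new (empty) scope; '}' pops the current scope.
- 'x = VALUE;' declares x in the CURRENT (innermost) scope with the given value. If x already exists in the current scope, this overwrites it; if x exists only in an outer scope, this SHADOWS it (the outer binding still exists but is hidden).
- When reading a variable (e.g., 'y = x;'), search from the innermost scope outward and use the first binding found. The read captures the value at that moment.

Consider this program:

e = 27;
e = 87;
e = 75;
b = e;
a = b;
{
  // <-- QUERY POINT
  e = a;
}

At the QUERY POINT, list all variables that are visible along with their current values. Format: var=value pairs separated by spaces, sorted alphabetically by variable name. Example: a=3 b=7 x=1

Answer: a=75 b=75 e=75

Derivation:
Step 1: declare e=27 at depth 0
Step 2: declare e=87 at depth 0
Step 3: declare e=75 at depth 0
Step 4: declare b=(read e)=75 at depth 0
Step 5: declare a=(read b)=75 at depth 0
Step 6: enter scope (depth=1)
Visible at query point: a=75 b=75 e=75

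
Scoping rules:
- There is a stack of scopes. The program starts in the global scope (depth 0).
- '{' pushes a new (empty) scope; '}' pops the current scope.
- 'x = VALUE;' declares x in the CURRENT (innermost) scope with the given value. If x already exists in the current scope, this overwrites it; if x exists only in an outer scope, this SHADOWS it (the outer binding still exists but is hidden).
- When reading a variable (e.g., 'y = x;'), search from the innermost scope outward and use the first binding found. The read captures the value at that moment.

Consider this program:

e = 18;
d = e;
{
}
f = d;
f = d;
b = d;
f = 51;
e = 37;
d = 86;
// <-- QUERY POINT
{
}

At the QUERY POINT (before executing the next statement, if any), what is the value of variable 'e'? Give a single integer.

Step 1: declare e=18 at depth 0
Step 2: declare d=(read e)=18 at depth 0
Step 3: enter scope (depth=1)
Step 4: exit scope (depth=0)
Step 5: declare f=(read d)=18 at depth 0
Step 6: declare f=(read d)=18 at depth 0
Step 7: declare b=(read d)=18 at depth 0
Step 8: declare f=51 at depth 0
Step 9: declare e=37 at depth 0
Step 10: declare d=86 at depth 0
Visible at query point: b=18 d=86 e=37 f=51

Answer: 37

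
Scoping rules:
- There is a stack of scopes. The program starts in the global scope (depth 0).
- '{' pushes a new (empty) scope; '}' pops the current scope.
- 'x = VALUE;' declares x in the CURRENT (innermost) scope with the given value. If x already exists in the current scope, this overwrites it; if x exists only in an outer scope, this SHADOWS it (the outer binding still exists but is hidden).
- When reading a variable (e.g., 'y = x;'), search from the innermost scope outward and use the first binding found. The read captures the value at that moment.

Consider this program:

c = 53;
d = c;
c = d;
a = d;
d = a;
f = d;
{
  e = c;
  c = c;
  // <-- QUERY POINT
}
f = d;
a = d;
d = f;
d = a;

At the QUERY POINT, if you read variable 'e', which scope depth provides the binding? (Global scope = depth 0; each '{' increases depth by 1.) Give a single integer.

Step 1: declare c=53 at depth 0
Step 2: declare d=(read c)=53 at depth 0
Step 3: declare c=(read d)=53 at depth 0
Step 4: declare a=(read d)=53 at depth 0
Step 5: declare d=(read a)=53 at depth 0
Step 6: declare f=(read d)=53 at depth 0
Step 7: enter scope (depth=1)
Step 8: declare e=(read c)=53 at depth 1
Step 9: declare c=(read c)=53 at depth 1
Visible at query point: a=53 c=53 d=53 e=53 f=53

Answer: 1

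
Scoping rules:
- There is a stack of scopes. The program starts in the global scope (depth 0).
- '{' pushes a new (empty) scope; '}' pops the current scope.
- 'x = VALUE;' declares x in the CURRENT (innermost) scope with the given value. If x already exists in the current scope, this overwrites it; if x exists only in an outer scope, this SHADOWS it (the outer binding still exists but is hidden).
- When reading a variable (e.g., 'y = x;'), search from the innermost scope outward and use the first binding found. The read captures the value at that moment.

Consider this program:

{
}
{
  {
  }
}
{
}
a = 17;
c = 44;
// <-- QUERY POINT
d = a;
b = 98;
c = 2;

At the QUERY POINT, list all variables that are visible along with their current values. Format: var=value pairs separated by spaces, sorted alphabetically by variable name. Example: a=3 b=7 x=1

Step 1: enter scope (depth=1)
Step 2: exit scope (depth=0)
Step 3: enter scope (depth=1)
Step 4: enter scope (depth=2)
Step 5: exit scope (depth=1)
Step 6: exit scope (depth=0)
Step 7: enter scope (depth=1)
Step 8: exit scope (depth=0)
Step 9: declare a=17 at depth 0
Step 10: declare c=44 at depth 0
Visible at query point: a=17 c=44

Answer: a=17 c=44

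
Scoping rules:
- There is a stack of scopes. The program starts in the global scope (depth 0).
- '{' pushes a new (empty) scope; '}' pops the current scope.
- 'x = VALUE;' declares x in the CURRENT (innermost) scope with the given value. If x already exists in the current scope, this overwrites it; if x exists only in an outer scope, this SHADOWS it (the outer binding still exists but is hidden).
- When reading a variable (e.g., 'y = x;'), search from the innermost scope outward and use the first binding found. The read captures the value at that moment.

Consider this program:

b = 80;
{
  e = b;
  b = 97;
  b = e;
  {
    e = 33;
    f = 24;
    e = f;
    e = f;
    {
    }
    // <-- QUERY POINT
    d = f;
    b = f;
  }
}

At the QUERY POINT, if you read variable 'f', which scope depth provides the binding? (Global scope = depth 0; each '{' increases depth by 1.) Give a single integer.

Answer: 2

Derivation:
Step 1: declare b=80 at depth 0
Step 2: enter scope (depth=1)
Step 3: declare e=(read b)=80 at depth 1
Step 4: declare b=97 at depth 1
Step 5: declare b=(read e)=80 at depth 1
Step 6: enter scope (depth=2)
Step 7: declare e=33 at depth 2
Step 8: declare f=24 at depth 2
Step 9: declare e=(read f)=24 at depth 2
Step 10: declare e=(read f)=24 at depth 2
Step 11: enter scope (depth=3)
Step 12: exit scope (depth=2)
Visible at query point: b=80 e=24 f=24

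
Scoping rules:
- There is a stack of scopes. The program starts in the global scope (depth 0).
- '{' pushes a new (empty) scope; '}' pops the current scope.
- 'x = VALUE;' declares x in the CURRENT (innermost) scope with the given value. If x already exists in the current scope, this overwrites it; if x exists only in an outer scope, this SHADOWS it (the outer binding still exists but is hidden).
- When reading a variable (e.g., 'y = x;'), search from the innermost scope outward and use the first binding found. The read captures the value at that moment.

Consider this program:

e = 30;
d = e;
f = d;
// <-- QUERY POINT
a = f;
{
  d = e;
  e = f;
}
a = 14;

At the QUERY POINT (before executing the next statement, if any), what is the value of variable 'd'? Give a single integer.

Answer: 30

Derivation:
Step 1: declare e=30 at depth 0
Step 2: declare d=(read e)=30 at depth 0
Step 3: declare f=(read d)=30 at depth 0
Visible at query point: d=30 e=30 f=30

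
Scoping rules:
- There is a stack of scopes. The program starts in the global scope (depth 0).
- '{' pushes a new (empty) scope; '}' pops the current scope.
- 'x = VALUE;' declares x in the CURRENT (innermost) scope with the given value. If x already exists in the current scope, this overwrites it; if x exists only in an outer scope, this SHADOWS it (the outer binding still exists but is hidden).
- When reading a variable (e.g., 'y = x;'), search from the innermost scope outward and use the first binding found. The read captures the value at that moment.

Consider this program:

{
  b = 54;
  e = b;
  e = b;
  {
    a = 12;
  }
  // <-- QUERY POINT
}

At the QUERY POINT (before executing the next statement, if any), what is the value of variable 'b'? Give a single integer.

Answer: 54

Derivation:
Step 1: enter scope (depth=1)
Step 2: declare b=54 at depth 1
Step 3: declare e=(read b)=54 at depth 1
Step 4: declare e=(read b)=54 at depth 1
Step 5: enter scope (depth=2)
Step 6: declare a=12 at depth 2
Step 7: exit scope (depth=1)
Visible at query point: b=54 e=54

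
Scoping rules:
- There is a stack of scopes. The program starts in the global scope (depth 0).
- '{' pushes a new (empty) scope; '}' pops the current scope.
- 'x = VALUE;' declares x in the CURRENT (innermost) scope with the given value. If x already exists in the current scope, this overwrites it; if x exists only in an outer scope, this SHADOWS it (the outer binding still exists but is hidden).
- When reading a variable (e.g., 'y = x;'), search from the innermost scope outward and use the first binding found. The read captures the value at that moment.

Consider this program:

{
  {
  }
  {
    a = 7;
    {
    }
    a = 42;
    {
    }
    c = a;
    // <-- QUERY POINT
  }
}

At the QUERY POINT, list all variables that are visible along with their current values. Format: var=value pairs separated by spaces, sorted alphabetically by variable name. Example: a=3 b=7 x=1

Step 1: enter scope (depth=1)
Step 2: enter scope (depth=2)
Step 3: exit scope (depth=1)
Step 4: enter scope (depth=2)
Step 5: declare a=7 at depth 2
Step 6: enter scope (depth=3)
Step 7: exit scope (depth=2)
Step 8: declare a=42 at depth 2
Step 9: enter scope (depth=3)
Step 10: exit scope (depth=2)
Step 11: declare c=(read a)=42 at depth 2
Visible at query point: a=42 c=42

Answer: a=42 c=42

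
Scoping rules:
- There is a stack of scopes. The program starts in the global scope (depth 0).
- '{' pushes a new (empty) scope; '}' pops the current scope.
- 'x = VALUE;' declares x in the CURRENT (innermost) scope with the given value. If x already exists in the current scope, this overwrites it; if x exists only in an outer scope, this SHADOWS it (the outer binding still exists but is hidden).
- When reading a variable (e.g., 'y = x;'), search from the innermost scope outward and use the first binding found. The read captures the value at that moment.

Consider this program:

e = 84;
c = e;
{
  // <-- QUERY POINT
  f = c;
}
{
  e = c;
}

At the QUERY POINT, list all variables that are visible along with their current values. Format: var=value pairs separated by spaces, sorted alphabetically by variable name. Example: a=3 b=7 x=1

Answer: c=84 e=84

Derivation:
Step 1: declare e=84 at depth 0
Step 2: declare c=(read e)=84 at depth 0
Step 3: enter scope (depth=1)
Visible at query point: c=84 e=84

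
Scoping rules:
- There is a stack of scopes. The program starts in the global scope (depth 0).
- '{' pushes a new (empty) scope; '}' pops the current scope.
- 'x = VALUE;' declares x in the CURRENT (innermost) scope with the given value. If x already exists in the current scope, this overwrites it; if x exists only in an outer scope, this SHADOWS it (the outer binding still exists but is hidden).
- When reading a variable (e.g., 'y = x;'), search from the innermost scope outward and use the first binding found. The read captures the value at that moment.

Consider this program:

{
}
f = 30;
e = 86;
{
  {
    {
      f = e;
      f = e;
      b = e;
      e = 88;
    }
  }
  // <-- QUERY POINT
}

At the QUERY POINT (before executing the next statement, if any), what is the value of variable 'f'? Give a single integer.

Answer: 30

Derivation:
Step 1: enter scope (depth=1)
Step 2: exit scope (depth=0)
Step 3: declare f=30 at depth 0
Step 4: declare e=86 at depth 0
Step 5: enter scope (depth=1)
Step 6: enter scope (depth=2)
Step 7: enter scope (depth=3)
Step 8: declare f=(read e)=86 at depth 3
Step 9: declare f=(read e)=86 at depth 3
Step 10: declare b=(read e)=86 at depth 3
Step 11: declare e=88 at depth 3
Step 12: exit scope (depth=2)
Step 13: exit scope (depth=1)
Visible at query point: e=86 f=30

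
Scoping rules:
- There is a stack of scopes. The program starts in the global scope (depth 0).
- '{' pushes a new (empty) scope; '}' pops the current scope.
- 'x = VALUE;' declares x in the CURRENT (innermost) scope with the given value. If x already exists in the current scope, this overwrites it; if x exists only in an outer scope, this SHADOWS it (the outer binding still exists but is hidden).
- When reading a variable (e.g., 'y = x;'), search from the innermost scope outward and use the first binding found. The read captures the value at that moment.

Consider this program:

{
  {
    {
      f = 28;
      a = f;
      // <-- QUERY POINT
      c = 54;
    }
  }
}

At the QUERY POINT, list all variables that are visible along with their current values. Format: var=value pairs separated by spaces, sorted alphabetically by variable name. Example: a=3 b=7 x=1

Step 1: enter scope (depth=1)
Step 2: enter scope (depth=2)
Step 3: enter scope (depth=3)
Step 4: declare f=28 at depth 3
Step 5: declare a=(read f)=28 at depth 3
Visible at query point: a=28 f=28

Answer: a=28 f=28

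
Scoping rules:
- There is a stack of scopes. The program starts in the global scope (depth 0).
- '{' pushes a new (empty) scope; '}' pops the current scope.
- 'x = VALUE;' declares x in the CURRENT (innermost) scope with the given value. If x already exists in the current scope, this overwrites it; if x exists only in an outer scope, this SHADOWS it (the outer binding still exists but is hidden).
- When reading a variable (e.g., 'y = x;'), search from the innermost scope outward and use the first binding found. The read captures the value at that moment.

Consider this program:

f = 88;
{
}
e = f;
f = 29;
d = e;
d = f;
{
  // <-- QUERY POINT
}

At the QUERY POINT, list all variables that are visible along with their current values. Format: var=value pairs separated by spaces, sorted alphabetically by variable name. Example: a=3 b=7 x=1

Answer: d=29 e=88 f=29

Derivation:
Step 1: declare f=88 at depth 0
Step 2: enter scope (depth=1)
Step 3: exit scope (depth=0)
Step 4: declare e=(read f)=88 at depth 0
Step 5: declare f=29 at depth 0
Step 6: declare d=(read e)=88 at depth 0
Step 7: declare d=(read f)=29 at depth 0
Step 8: enter scope (depth=1)
Visible at query point: d=29 e=88 f=29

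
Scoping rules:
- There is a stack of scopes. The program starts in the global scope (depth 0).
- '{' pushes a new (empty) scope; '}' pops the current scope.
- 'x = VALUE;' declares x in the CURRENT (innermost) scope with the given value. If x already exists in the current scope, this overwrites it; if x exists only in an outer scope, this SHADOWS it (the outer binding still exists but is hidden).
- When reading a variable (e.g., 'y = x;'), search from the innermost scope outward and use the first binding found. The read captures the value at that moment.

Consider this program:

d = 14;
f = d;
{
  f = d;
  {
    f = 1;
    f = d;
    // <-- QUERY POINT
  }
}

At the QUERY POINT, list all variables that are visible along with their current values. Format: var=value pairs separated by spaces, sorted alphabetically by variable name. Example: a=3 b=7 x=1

Step 1: declare d=14 at depth 0
Step 2: declare f=(read d)=14 at depth 0
Step 3: enter scope (depth=1)
Step 4: declare f=(read d)=14 at depth 1
Step 5: enter scope (depth=2)
Step 6: declare f=1 at depth 2
Step 7: declare f=(read d)=14 at depth 2
Visible at query point: d=14 f=14

Answer: d=14 f=14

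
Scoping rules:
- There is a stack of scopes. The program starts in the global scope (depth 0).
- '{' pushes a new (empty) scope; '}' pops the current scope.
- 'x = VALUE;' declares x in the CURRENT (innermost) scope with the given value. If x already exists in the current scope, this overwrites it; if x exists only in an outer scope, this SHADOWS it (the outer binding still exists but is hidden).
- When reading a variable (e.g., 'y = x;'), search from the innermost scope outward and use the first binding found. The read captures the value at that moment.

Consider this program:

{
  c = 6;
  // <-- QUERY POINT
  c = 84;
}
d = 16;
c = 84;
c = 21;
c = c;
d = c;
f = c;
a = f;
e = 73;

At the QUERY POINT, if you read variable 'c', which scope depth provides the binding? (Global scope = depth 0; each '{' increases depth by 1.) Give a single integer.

Answer: 1

Derivation:
Step 1: enter scope (depth=1)
Step 2: declare c=6 at depth 1
Visible at query point: c=6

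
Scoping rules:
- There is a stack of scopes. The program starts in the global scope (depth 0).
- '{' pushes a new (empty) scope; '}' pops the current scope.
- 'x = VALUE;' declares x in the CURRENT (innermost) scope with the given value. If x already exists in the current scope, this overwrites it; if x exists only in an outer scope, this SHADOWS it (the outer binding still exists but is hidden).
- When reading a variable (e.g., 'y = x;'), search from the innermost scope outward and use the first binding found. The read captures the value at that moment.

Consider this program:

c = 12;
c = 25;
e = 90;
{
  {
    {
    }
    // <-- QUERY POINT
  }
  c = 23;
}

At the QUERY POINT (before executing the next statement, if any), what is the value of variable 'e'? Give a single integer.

Step 1: declare c=12 at depth 0
Step 2: declare c=25 at depth 0
Step 3: declare e=90 at depth 0
Step 4: enter scope (depth=1)
Step 5: enter scope (depth=2)
Step 6: enter scope (depth=3)
Step 7: exit scope (depth=2)
Visible at query point: c=25 e=90

Answer: 90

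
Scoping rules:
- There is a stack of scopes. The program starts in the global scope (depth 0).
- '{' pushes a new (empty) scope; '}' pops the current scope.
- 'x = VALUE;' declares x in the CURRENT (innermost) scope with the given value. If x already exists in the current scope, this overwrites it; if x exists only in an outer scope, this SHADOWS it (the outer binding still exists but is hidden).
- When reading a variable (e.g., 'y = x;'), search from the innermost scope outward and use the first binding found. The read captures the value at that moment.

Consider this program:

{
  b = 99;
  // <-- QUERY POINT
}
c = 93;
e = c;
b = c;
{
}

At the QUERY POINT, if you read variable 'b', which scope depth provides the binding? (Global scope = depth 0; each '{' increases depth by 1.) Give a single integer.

Step 1: enter scope (depth=1)
Step 2: declare b=99 at depth 1
Visible at query point: b=99

Answer: 1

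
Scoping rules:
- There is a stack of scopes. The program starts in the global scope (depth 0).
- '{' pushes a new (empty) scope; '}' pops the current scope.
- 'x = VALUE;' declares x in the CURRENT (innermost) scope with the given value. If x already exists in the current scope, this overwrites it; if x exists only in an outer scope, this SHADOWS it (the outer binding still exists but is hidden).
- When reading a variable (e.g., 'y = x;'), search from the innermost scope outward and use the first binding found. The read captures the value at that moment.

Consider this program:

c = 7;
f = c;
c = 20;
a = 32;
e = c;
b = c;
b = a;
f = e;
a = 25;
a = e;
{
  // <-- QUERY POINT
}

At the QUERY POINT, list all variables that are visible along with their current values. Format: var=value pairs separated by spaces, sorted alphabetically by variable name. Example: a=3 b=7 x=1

Answer: a=20 b=32 c=20 e=20 f=20

Derivation:
Step 1: declare c=7 at depth 0
Step 2: declare f=(read c)=7 at depth 0
Step 3: declare c=20 at depth 0
Step 4: declare a=32 at depth 0
Step 5: declare e=(read c)=20 at depth 0
Step 6: declare b=(read c)=20 at depth 0
Step 7: declare b=(read a)=32 at depth 0
Step 8: declare f=(read e)=20 at depth 0
Step 9: declare a=25 at depth 0
Step 10: declare a=(read e)=20 at depth 0
Step 11: enter scope (depth=1)
Visible at query point: a=20 b=32 c=20 e=20 f=20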